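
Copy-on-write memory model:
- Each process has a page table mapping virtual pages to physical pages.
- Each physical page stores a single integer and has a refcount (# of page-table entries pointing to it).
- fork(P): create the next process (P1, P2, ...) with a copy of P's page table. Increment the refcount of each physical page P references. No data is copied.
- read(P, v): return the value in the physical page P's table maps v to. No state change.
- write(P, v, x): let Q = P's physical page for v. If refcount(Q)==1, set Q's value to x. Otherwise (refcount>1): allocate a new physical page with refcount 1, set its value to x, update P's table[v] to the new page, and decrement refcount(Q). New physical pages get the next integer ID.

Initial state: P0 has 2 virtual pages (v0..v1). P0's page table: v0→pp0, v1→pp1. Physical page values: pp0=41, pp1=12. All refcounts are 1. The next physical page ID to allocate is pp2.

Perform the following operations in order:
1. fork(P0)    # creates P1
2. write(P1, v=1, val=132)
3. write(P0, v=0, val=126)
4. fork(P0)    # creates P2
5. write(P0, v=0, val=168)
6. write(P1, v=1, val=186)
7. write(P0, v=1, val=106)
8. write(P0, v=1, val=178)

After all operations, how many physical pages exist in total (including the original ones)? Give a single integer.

Op 1: fork(P0) -> P1. 2 ppages; refcounts: pp0:2 pp1:2
Op 2: write(P1, v1, 132). refcount(pp1)=2>1 -> COPY to pp2. 3 ppages; refcounts: pp0:2 pp1:1 pp2:1
Op 3: write(P0, v0, 126). refcount(pp0)=2>1 -> COPY to pp3. 4 ppages; refcounts: pp0:1 pp1:1 pp2:1 pp3:1
Op 4: fork(P0) -> P2. 4 ppages; refcounts: pp0:1 pp1:2 pp2:1 pp3:2
Op 5: write(P0, v0, 168). refcount(pp3)=2>1 -> COPY to pp4. 5 ppages; refcounts: pp0:1 pp1:2 pp2:1 pp3:1 pp4:1
Op 6: write(P1, v1, 186). refcount(pp2)=1 -> write in place. 5 ppages; refcounts: pp0:1 pp1:2 pp2:1 pp3:1 pp4:1
Op 7: write(P0, v1, 106). refcount(pp1)=2>1 -> COPY to pp5. 6 ppages; refcounts: pp0:1 pp1:1 pp2:1 pp3:1 pp4:1 pp5:1
Op 8: write(P0, v1, 178). refcount(pp5)=1 -> write in place. 6 ppages; refcounts: pp0:1 pp1:1 pp2:1 pp3:1 pp4:1 pp5:1

Answer: 6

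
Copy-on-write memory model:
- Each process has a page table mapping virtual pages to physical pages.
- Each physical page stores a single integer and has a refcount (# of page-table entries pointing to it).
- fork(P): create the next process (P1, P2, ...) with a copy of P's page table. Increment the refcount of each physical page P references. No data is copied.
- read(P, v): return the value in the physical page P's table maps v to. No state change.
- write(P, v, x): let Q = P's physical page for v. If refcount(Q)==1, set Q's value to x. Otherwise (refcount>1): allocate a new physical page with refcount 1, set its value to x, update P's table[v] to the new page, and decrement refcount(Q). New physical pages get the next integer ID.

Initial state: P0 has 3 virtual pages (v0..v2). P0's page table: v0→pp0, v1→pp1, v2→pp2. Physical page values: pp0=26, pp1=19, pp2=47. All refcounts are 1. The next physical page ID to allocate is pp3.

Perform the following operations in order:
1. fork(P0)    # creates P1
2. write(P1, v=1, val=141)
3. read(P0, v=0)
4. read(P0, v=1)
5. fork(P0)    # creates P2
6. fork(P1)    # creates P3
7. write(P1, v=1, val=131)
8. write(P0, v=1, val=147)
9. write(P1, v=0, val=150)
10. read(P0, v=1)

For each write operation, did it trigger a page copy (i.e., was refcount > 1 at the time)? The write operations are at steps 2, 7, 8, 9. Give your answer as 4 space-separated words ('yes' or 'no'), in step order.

Op 1: fork(P0) -> P1. 3 ppages; refcounts: pp0:2 pp1:2 pp2:2
Op 2: write(P1, v1, 141). refcount(pp1)=2>1 -> COPY to pp3. 4 ppages; refcounts: pp0:2 pp1:1 pp2:2 pp3:1
Op 3: read(P0, v0) -> 26. No state change.
Op 4: read(P0, v1) -> 19. No state change.
Op 5: fork(P0) -> P2. 4 ppages; refcounts: pp0:3 pp1:2 pp2:3 pp3:1
Op 6: fork(P1) -> P3. 4 ppages; refcounts: pp0:4 pp1:2 pp2:4 pp3:2
Op 7: write(P1, v1, 131). refcount(pp3)=2>1 -> COPY to pp4. 5 ppages; refcounts: pp0:4 pp1:2 pp2:4 pp3:1 pp4:1
Op 8: write(P0, v1, 147). refcount(pp1)=2>1 -> COPY to pp5. 6 ppages; refcounts: pp0:4 pp1:1 pp2:4 pp3:1 pp4:1 pp5:1
Op 9: write(P1, v0, 150). refcount(pp0)=4>1 -> COPY to pp6. 7 ppages; refcounts: pp0:3 pp1:1 pp2:4 pp3:1 pp4:1 pp5:1 pp6:1
Op 10: read(P0, v1) -> 147. No state change.

yes yes yes yes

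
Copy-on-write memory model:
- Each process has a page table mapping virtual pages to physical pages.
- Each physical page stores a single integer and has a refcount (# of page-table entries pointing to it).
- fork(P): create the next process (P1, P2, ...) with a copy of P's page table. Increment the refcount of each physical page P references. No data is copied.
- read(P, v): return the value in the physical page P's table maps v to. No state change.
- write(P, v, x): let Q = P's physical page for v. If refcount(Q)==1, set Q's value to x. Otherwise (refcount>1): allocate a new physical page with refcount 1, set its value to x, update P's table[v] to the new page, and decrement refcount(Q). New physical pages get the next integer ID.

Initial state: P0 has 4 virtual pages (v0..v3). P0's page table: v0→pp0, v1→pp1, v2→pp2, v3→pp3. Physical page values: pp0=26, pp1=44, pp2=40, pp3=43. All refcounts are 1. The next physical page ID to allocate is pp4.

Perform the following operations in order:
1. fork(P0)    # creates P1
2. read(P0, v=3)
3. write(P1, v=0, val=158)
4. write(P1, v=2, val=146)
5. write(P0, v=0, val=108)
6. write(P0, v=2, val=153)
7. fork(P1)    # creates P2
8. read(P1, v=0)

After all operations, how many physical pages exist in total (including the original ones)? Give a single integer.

Answer: 6

Derivation:
Op 1: fork(P0) -> P1. 4 ppages; refcounts: pp0:2 pp1:2 pp2:2 pp3:2
Op 2: read(P0, v3) -> 43. No state change.
Op 3: write(P1, v0, 158). refcount(pp0)=2>1 -> COPY to pp4. 5 ppages; refcounts: pp0:1 pp1:2 pp2:2 pp3:2 pp4:1
Op 4: write(P1, v2, 146). refcount(pp2)=2>1 -> COPY to pp5. 6 ppages; refcounts: pp0:1 pp1:2 pp2:1 pp3:2 pp4:1 pp5:1
Op 5: write(P0, v0, 108). refcount(pp0)=1 -> write in place. 6 ppages; refcounts: pp0:1 pp1:2 pp2:1 pp3:2 pp4:1 pp5:1
Op 6: write(P0, v2, 153). refcount(pp2)=1 -> write in place. 6 ppages; refcounts: pp0:1 pp1:2 pp2:1 pp3:2 pp4:1 pp5:1
Op 7: fork(P1) -> P2. 6 ppages; refcounts: pp0:1 pp1:3 pp2:1 pp3:3 pp4:2 pp5:2
Op 8: read(P1, v0) -> 158. No state change.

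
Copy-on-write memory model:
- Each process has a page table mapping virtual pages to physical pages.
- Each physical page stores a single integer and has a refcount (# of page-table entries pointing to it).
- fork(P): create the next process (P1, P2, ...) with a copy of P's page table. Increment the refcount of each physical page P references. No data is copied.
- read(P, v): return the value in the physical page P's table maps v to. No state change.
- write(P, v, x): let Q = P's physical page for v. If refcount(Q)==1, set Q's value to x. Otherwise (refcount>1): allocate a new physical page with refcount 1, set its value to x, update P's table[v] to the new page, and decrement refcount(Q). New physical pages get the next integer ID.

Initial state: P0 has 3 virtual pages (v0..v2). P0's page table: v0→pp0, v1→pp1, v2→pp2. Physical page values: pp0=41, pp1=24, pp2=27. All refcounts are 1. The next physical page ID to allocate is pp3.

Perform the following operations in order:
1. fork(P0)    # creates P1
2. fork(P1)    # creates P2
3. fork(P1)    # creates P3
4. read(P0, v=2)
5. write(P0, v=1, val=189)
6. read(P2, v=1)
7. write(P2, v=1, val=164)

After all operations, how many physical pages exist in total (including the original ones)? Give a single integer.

Answer: 5

Derivation:
Op 1: fork(P0) -> P1. 3 ppages; refcounts: pp0:2 pp1:2 pp2:2
Op 2: fork(P1) -> P2. 3 ppages; refcounts: pp0:3 pp1:3 pp2:3
Op 3: fork(P1) -> P3. 3 ppages; refcounts: pp0:4 pp1:4 pp2:4
Op 4: read(P0, v2) -> 27. No state change.
Op 5: write(P0, v1, 189). refcount(pp1)=4>1 -> COPY to pp3. 4 ppages; refcounts: pp0:4 pp1:3 pp2:4 pp3:1
Op 6: read(P2, v1) -> 24. No state change.
Op 7: write(P2, v1, 164). refcount(pp1)=3>1 -> COPY to pp4. 5 ppages; refcounts: pp0:4 pp1:2 pp2:4 pp3:1 pp4:1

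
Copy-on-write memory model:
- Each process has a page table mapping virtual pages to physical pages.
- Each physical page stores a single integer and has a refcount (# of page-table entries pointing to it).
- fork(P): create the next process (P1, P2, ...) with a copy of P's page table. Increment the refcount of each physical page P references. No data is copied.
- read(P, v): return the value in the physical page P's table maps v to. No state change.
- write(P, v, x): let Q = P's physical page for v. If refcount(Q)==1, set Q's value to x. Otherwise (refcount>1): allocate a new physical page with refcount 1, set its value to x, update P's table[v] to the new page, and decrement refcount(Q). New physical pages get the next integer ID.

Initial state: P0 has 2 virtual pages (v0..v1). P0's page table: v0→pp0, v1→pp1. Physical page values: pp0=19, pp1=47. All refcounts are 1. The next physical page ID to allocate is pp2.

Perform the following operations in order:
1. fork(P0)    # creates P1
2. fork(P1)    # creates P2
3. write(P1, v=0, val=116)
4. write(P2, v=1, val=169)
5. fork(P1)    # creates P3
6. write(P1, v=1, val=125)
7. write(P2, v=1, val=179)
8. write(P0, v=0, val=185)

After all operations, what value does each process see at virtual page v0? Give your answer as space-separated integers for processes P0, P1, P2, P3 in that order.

Answer: 185 116 19 116

Derivation:
Op 1: fork(P0) -> P1. 2 ppages; refcounts: pp0:2 pp1:2
Op 2: fork(P1) -> P2. 2 ppages; refcounts: pp0:3 pp1:3
Op 3: write(P1, v0, 116). refcount(pp0)=3>1 -> COPY to pp2. 3 ppages; refcounts: pp0:2 pp1:3 pp2:1
Op 4: write(P2, v1, 169). refcount(pp1)=3>1 -> COPY to pp3. 4 ppages; refcounts: pp0:2 pp1:2 pp2:1 pp3:1
Op 5: fork(P1) -> P3. 4 ppages; refcounts: pp0:2 pp1:3 pp2:2 pp3:1
Op 6: write(P1, v1, 125). refcount(pp1)=3>1 -> COPY to pp4. 5 ppages; refcounts: pp0:2 pp1:2 pp2:2 pp3:1 pp4:1
Op 7: write(P2, v1, 179). refcount(pp3)=1 -> write in place. 5 ppages; refcounts: pp0:2 pp1:2 pp2:2 pp3:1 pp4:1
Op 8: write(P0, v0, 185). refcount(pp0)=2>1 -> COPY to pp5. 6 ppages; refcounts: pp0:1 pp1:2 pp2:2 pp3:1 pp4:1 pp5:1
P0: v0 -> pp5 = 185
P1: v0 -> pp2 = 116
P2: v0 -> pp0 = 19
P3: v0 -> pp2 = 116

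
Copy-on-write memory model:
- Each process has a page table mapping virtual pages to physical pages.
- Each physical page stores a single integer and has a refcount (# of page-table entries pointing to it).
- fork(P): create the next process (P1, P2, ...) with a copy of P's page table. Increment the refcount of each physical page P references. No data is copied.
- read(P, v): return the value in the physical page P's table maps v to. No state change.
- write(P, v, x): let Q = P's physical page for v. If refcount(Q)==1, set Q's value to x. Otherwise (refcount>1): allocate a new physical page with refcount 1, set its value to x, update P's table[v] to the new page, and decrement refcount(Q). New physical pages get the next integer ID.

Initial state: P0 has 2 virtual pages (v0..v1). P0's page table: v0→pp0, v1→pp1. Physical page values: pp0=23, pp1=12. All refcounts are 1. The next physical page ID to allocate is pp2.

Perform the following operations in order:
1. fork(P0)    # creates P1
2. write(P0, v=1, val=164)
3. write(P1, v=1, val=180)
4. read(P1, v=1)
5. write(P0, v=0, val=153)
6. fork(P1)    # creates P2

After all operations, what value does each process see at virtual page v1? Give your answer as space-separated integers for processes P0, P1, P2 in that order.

Answer: 164 180 180

Derivation:
Op 1: fork(P0) -> P1. 2 ppages; refcounts: pp0:2 pp1:2
Op 2: write(P0, v1, 164). refcount(pp1)=2>1 -> COPY to pp2. 3 ppages; refcounts: pp0:2 pp1:1 pp2:1
Op 3: write(P1, v1, 180). refcount(pp1)=1 -> write in place. 3 ppages; refcounts: pp0:2 pp1:1 pp2:1
Op 4: read(P1, v1) -> 180. No state change.
Op 5: write(P0, v0, 153). refcount(pp0)=2>1 -> COPY to pp3. 4 ppages; refcounts: pp0:1 pp1:1 pp2:1 pp3:1
Op 6: fork(P1) -> P2. 4 ppages; refcounts: pp0:2 pp1:2 pp2:1 pp3:1
P0: v1 -> pp2 = 164
P1: v1 -> pp1 = 180
P2: v1 -> pp1 = 180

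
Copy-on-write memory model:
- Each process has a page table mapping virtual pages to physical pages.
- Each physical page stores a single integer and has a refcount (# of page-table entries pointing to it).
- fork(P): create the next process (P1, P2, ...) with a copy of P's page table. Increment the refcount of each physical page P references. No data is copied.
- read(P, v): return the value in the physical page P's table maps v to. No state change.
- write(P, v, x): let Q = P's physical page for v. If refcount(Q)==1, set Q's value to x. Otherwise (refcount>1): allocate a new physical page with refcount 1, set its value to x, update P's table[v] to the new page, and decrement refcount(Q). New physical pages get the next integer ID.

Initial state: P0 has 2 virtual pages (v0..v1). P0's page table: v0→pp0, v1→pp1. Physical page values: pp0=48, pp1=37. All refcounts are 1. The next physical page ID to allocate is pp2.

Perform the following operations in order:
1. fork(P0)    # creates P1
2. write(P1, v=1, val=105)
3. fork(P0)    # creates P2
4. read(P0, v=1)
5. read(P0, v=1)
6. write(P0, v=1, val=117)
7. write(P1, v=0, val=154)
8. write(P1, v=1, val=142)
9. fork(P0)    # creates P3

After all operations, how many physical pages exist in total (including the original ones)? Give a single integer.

Answer: 5

Derivation:
Op 1: fork(P0) -> P1. 2 ppages; refcounts: pp0:2 pp1:2
Op 2: write(P1, v1, 105). refcount(pp1)=2>1 -> COPY to pp2. 3 ppages; refcounts: pp0:2 pp1:1 pp2:1
Op 3: fork(P0) -> P2. 3 ppages; refcounts: pp0:3 pp1:2 pp2:1
Op 4: read(P0, v1) -> 37. No state change.
Op 5: read(P0, v1) -> 37. No state change.
Op 6: write(P0, v1, 117). refcount(pp1)=2>1 -> COPY to pp3. 4 ppages; refcounts: pp0:3 pp1:1 pp2:1 pp3:1
Op 7: write(P1, v0, 154). refcount(pp0)=3>1 -> COPY to pp4. 5 ppages; refcounts: pp0:2 pp1:1 pp2:1 pp3:1 pp4:1
Op 8: write(P1, v1, 142). refcount(pp2)=1 -> write in place. 5 ppages; refcounts: pp0:2 pp1:1 pp2:1 pp3:1 pp4:1
Op 9: fork(P0) -> P3. 5 ppages; refcounts: pp0:3 pp1:1 pp2:1 pp3:2 pp4:1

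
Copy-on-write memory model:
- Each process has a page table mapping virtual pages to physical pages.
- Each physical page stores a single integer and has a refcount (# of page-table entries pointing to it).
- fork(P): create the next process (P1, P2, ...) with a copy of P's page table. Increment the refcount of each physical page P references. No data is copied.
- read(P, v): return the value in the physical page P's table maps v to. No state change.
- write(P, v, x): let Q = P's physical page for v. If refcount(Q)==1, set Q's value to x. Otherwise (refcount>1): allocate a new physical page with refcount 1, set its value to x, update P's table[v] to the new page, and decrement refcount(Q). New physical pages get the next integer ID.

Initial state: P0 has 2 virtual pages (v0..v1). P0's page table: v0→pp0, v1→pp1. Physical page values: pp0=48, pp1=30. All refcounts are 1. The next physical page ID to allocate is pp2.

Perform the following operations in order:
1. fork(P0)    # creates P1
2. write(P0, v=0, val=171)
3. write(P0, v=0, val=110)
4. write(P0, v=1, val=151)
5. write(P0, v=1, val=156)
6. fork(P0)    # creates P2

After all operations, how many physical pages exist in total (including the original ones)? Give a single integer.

Answer: 4

Derivation:
Op 1: fork(P0) -> P1. 2 ppages; refcounts: pp0:2 pp1:2
Op 2: write(P0, v0, 171). refcount(pp0)=2>1 -> COPY to pp2. 3 ppages; refcounts: pp0:1 pp1:2 pp2:1
Op 3: write(P0, v0, 110). refcount(pp2)=1 -> write in place. 3 ppages; refcounts: pp0:1 pp1:2 pp2:1
Op 4: write(P0, v1, 151). refcount(pp1)=2>1 -> COPY to pp3. 4 ppages; refcounts: pp0:1 pp1:1 pp2:1 pp3:1
Op 5: write(P0, v1, 156). refcount(pp3)=1 -> write in place. 4 ppages; refcounts: pp0:1 pp1:1 pp2:1 pp3:1
Op 6: fork(P0) -> P2. 4 ppages; refcounts: pp0:1 pp1:1 pp2:2 pp3:2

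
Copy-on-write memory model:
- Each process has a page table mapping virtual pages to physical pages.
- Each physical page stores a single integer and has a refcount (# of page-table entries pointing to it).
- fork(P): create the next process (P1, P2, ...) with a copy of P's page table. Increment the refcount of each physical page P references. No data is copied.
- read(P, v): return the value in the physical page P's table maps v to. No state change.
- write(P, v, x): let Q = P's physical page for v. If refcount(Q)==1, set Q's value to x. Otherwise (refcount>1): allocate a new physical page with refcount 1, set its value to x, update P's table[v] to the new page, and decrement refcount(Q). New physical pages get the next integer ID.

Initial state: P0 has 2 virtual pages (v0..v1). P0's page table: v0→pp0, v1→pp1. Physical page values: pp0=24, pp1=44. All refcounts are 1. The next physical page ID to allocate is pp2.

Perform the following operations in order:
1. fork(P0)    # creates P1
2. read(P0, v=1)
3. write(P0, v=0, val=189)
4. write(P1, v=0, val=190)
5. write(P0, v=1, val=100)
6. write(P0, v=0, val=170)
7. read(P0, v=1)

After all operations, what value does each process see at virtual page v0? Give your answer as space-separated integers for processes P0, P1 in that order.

Answer: 170 190

Derivation:
Op 1: fork(P0) -> P1. 2 ppages; refcounts: pp0:2 pp1:2
Op 2: read(P0, v1) -> 44. No state change.
Op 3: write(P0, v0, 189). refcount(pp0)=2>1 -> COPY to pp2. 3 ppages; refcounts: pp0:1 pp1:2 pp2:1
Op 4: write(P1, v0, 190). refcount(pp0)=1 -> write in place. 3 ppages; refcounts: pp0:1 pp1:2 pp2:1
Op 5: write(P0, v1, 100). refcount(pp1)=2>1 -> COPY to pp3. 4 ppages; refcounts: pp0:1 pp1:1 pp2:1 pp3:1
Op 6: write(P0, v0, 170). refcount(pp2)=1 -> write in place. 4 ppages; refcounts: pp0:1 pp1:1 pp2:1 pp3:1
Op 7: read(P0, v1) -> 100. No state change.
P0: v0 -> pp2 = 170
P1: v0 -> pp0 = 190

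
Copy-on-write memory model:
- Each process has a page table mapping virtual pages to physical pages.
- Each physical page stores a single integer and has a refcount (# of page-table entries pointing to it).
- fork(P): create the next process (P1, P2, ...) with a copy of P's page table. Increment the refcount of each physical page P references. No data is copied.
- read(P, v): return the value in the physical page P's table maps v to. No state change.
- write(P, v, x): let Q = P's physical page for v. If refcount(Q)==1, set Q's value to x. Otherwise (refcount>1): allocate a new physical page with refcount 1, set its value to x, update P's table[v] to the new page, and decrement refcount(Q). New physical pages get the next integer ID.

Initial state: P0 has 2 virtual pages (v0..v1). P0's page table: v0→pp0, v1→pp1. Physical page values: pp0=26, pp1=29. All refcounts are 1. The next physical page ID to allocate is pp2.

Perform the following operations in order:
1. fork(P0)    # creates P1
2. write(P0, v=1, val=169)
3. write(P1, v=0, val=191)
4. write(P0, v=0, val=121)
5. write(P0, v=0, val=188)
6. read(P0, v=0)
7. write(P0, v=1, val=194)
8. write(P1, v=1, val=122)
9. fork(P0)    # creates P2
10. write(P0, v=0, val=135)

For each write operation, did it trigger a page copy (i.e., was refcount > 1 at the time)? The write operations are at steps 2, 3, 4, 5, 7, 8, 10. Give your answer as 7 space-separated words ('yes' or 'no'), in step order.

Op 1: fork(P0) -> P1. 2 ppages; refcounts: pp0:2 pp1:2
Op 2: write(P0, v1, 169). refcount(pp1)=2>1 -> COPY to pp2. 3 ppages; refcounts: pp0:2 pp1:1 pp2:1
Op 3: write(P1, v0, 191). refcount(pp0)=2>1 -> COPY to pp3. 4 ppages; refcounts: pp0:1 pp1:1 pp2:1 pp3:1
Op 4: write(P0, v0, 121). refcount(pp0)=1 -> write in place. 4 ppages; refcounts: pp0:1 pp1:1 pp2:1 pp3:1
Op 5: write(P0, v0, 188). refcount(pp0)=1 -> write in place. 4 ppages; refcounts: pp0:1 pp1:1 pp2:1 pp3:1
Op 6: read(P0, v0) -> 188. No state change.
Op 7: write(P0, v1, 194). refcount(pp2)=1 -> write in place. 4 ppages; refcounts: pp0:1 pp1:1 pp2:1 pp3:1
Op 8: write(P1, v1, 122). refcount(pp1)=1 -> write in place. 4 ppages; refcounts: pp0:1 pp1:1 pp2:1 pp3:1
Op 9: fork(P0) -> P2. 4 ppages; refcounts: pp0:2 pp1:1 pp2:2 pp3:1
Op 10: write(P0, v0, 135). refcount(pp0)=2>1 -> COPY to pp4. 5 ppages; refcounts: pp0:1 pp1:1 pp2:2 pp3:1 pp4:1

yes yes no no no no yes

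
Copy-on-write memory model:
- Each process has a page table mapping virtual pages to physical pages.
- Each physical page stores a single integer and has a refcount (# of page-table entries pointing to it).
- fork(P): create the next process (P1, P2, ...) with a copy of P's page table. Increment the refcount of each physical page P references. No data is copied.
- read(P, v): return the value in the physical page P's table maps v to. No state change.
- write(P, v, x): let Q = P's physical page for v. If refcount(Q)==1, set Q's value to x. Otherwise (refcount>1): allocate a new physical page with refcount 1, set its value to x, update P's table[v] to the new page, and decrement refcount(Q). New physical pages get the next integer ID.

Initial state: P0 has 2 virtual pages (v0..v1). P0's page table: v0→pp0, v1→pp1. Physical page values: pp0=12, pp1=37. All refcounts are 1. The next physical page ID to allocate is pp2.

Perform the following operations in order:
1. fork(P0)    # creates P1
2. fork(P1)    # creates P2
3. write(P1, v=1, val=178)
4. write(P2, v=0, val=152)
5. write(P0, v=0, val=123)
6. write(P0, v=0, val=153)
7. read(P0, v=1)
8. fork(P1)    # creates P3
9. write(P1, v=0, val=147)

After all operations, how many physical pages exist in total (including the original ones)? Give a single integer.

Answer: 6

Derivation:
Op 1: fork(P0) -> P1. 2 ppages; refcounts: pp0:2 pp1:2
Op 2: fork(P1) -> P2. 2 ppages; refcounts: pp0:3 pp1:3
Op 3: write(P1, v1, 178). refcount(pp1)=3>1 -> COPY to pp2. 3 ppages; refcounts: pp0:3 pp1:2 pp2:1
Op 4: write(P2, v0, 152). refcount(pp0)=3>1 -> COPY to pp3. 4 ppages; refcounts: pp0:2 pp1:2 pp2:1 pp3:1
Op 5: write(P0, v0, 123). refcount(pp0)=2>1 -> COPY to pp4. 5 ppages; refcounts: pp0:1 pp1:2 pp2:1 pp3:1 pp4:1
Op 6: write(P0, v0, 153). refcount(pp4)=1 -> write in place. 5 ppages; refcounts: pp0:1 pp1:2 pp2:1 pp3:1 pp4:1
Op 7: read(P0, v1) -> 37. No state change.
Op 8: fork(P1) -> P3. 5 ppages; refcounts: pp0:2 pp1:2 pp2:2 pp3:1 pp4:1
Op 9: write(P1, v0, 147). refcount(pp0)=2>1 -> COPY to pp5. 6 ppages; refcounts: pp0:1 pp1:2 pp2:2 pp3:1 pp4:1 pp5:1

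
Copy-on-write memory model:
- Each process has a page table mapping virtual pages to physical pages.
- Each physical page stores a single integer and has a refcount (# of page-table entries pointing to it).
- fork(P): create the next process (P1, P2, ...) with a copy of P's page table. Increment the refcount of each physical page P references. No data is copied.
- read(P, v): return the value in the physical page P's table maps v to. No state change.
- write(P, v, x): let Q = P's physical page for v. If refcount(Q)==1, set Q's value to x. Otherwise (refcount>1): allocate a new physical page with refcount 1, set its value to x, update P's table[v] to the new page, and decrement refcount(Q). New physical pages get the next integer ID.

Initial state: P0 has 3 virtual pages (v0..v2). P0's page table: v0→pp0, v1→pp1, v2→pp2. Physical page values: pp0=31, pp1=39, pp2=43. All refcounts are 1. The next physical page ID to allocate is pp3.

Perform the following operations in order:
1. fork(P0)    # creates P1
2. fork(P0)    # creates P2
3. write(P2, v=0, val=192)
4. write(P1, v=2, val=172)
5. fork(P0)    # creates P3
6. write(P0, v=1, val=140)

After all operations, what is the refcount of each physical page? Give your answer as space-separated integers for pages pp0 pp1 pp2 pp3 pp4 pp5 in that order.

Answer: 3 3 3 1 1 1

Derivation:
Op 1: fork(P0) -> P1. 3 ppages; refcounts: pp0:2 pp1:2 pp2:2
Op 2: fork(P0) -> P2. 3 ppages; refcounts: pp0:3 pp1:3 pp2:3
Op 3: write(P2, v0, 192). refcount(pp0)=3>1 -> COPY to pp3. 4 ppages; refcounts: pp0:2 pp1:3 pp2:3 pp3:1
Op 4: write(P1, v2, 172). refcount(pp2)=3>1 -> COPY to pp4. 5 ppages; refcounts: pp0:2 pp1:3 pp2:2 pp3:1 pp4:1
Op 5: fork(P0) -> P3. 5 ppages; refcounts: pp0:3 pp1:4 pp2:3 pp3:1 pp4:1
Op 6: write(P0, v1, 140). refcount(pp1)=4>1 -> COPY to pp5. 6 ppages; refcounts: pp0:3 pp1:3 pp2:3 pp3:1 pp4:1 pp5:1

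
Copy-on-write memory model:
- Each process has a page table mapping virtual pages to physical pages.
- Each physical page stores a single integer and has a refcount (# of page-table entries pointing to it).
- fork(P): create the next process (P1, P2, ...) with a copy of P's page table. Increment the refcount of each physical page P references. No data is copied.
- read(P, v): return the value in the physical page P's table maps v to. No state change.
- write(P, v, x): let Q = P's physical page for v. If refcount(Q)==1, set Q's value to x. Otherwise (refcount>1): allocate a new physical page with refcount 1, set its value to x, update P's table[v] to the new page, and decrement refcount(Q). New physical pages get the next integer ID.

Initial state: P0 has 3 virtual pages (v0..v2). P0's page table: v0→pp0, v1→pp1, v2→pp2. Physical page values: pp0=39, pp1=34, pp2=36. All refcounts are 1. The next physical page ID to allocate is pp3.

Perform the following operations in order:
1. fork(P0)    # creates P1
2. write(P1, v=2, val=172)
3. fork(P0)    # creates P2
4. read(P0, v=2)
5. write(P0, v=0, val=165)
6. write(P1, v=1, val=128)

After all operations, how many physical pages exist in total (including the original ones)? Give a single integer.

Op 1: fork(P0) -> P1. 3 ppages; refcounts: pp0:2 pp1:2 pp2:2
Op 2: write(P1, v2, 172). refcount(pp2)=2>1 -> COPY to pp3. 4 ppages; refcounts: pp0:2 pp1:2 pp2:1 pp3:1
Op 3: fork(P0) -> P2. 4 ppages; refcounts: pp0:3 pp1:3 pp2:2 pp3:1
Op 4: read(P0, v2) -> 36. No state change.
Op 5: write(P0, v0, 165). refcount(pp0)=3>1 -> COPY to pp4. 5 ppages; refcounts: pp0:2 pp1:3 pp2:2 pp3:1 pp4:1
Op 6: write(P1, v1, 128). refcount(pp1)=3>1 -> COPY to pp5. 6 ppages; refcounts: pp0:2 pp1:2 pp2:2 pp3:1 pp4:1 pp5:1

Answer: 6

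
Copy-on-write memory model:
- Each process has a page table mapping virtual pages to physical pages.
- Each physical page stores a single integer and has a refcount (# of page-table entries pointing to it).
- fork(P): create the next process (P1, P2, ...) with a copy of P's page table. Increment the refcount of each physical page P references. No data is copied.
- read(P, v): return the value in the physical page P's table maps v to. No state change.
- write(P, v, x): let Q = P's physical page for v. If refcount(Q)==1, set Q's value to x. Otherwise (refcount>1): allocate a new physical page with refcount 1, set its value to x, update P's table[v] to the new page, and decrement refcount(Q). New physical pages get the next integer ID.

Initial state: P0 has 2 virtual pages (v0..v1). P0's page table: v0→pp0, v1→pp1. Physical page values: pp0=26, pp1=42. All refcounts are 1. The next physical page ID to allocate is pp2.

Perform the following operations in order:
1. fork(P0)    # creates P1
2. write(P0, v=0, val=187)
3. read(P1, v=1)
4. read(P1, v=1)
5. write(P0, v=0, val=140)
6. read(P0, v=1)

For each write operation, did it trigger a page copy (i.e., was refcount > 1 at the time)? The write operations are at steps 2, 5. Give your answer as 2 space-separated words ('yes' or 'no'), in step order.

Op 1: fork(P0) -> P1. 2 ppages; refcounts: pp0:2 pp1:2
Op 2: write(P0, v0, 187). refcount(pp0)=2>1 -> COPY to pp2. 3 ppages; refcounts: pp0:1 pp1:2 pp2:1
Op 3: read(P1, v1) -> 42. No state change.
Op 4: read(P1, v1) -> 42. No state change.
Op 5: write(P0, v0, 140). refcount(pp2)=1 -> write in place. 3 ppages; refcounts: pp0:1 pp1:2 pp2:1
Op 6: read(P0, v1) -> 42. No state change.

yes no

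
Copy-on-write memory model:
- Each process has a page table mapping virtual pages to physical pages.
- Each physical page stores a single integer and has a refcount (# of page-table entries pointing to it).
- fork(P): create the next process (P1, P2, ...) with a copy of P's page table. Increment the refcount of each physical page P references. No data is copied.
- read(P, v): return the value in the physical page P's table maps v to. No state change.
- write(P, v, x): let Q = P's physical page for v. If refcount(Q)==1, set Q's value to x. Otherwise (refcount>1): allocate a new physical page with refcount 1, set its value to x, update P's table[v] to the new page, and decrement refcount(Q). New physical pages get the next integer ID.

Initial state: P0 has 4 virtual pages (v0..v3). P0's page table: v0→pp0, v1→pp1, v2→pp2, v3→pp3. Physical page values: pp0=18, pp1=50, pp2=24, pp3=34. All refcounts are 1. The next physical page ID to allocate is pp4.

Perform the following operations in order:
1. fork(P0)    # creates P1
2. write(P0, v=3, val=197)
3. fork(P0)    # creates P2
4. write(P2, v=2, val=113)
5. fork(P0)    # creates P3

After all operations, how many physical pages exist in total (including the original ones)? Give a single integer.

Op 1: fork(P0) -> P1. 4 ppages; refcounts: pp0:2 pp1:2 pp2:2 pp3:2
Op 2: write(P0, v3, 197). refcount(pp3)=2>1 -> COPY to pp4. 5 ppages; refcounts: pp0:2 pp1:2 pp2:2 pp3:1 pp4:1
Op 3: fork(P0) -> P2. 5 ppages; refcounts: pp0:3 pp1:3 pp2:3 pp3:1 pp4:2
Op 4: write(P2, v2, 113). refcount(pp2)=3>1 -> COPY to pp5. 6 ppages; refcounts: pp0:3 pp1:3 pp2:2 pp3:1 pp4:2 pp5:1
Op 5: fork(P0) -> P3. 6 ppages; refcounts: pp0:4 pp1:4 pp2:3 pp3:1 pp4:3 pp5:1

Answer: 6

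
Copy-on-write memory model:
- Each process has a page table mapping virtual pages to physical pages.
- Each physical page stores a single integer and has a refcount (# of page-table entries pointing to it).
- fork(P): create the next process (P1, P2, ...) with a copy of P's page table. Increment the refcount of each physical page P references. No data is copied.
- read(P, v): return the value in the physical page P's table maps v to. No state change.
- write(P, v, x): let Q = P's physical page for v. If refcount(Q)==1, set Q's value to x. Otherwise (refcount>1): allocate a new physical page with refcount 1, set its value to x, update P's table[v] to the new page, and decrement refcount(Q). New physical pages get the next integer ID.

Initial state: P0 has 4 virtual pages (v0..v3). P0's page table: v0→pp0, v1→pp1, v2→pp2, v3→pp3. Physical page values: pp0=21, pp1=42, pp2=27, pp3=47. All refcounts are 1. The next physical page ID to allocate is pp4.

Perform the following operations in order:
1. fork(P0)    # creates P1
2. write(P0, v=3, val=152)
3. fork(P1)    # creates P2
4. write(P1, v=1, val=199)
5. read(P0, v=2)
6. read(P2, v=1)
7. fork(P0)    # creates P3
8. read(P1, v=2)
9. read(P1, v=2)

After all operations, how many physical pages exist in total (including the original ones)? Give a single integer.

Answer: 6

Derivation:
Op 1: fork(P0) -> P1. 4 ppages; refcounts: pp0:2 pp1:2 pp2:2 pp3:2
Op 2: write(P0, v3, 152). refcount(pp3)=2>1 -> COPY to pp4. 5 ppages; refcounts: pp0:2 pp1:2 pp2:2 pp3:1 pp4:1
Op 3: fork(P1) -> P2. 5 ppages; refcounts: pp0:3 pp1:3 pp2:3 pp3:2 pp4:1
Op 4: write(P1, v1, 199). refcount(pp1)=3>1 -> COPY to pp5. 6 ppages; refcounts: pp0:3 pp1:2 pp2:3 pp3:2 pp4:1 pp5:1
Op 5: read(P0, v2) -> 27. No state change.
Op 6: read(P2, v1) -> 42. No state change.
Op 7: fork(P0) -> P3. 6 ppages; refcounts: pp0:4 pp1:3 pp2:4 pp3:2 pp4:2 pp5:1
Op 8: read(P1, v2) -> 27. No state change.
Op 9: read(P1, v2) -> 27. No state change.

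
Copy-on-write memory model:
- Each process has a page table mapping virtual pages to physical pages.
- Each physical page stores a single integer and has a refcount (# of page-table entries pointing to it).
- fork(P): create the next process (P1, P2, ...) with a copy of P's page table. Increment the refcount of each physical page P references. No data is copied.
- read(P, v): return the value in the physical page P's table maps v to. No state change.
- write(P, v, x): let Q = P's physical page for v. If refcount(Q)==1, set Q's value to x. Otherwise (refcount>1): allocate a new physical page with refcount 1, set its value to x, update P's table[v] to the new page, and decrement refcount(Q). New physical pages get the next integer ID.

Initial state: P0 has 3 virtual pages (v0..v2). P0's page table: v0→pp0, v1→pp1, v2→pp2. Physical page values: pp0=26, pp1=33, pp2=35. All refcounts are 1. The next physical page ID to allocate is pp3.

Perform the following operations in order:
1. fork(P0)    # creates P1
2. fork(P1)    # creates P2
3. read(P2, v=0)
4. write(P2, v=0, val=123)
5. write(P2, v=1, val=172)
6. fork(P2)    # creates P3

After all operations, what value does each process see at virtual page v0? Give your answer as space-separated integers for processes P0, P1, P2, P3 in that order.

Answer: 26 26 123 123

Derivation:
Op 1: fork(P0) -> P1. 3 ppages; refcounts: pp0:2 pp1:2 pp2:2
Op 2: fork(P1) -> P2. 3 ppages; refcounts: pp0:3 pp1:3 pp2:3
Op 3: read(P2, v0) -> 26. No state change.
Op 4: write(P2, v0, 123). refcount(pp0)=3>1 -> COPY to pp3. 4 ppages; refcounts: pp0:2 pp1:3 pp2:3 pp3:1
Op 5: write(P2, v1, 172). refcount(pp1)=3>1 -> COPY to pp4. 5 ppages; refcounts: pp0:2 pp1:2 pp2:3 pp3:1 pp4:1
Op 6: fork(P2) -> P3. 5 ppages; refcounts: pp0:2 pp1:2 pp2:4 pp3:2 pp4:2
P0: v0 -> pp0 = 26
P1: v0 -> pp0 = 26
P2: v0 -> pp3 = 123
P3: v0 -> pp3 = 123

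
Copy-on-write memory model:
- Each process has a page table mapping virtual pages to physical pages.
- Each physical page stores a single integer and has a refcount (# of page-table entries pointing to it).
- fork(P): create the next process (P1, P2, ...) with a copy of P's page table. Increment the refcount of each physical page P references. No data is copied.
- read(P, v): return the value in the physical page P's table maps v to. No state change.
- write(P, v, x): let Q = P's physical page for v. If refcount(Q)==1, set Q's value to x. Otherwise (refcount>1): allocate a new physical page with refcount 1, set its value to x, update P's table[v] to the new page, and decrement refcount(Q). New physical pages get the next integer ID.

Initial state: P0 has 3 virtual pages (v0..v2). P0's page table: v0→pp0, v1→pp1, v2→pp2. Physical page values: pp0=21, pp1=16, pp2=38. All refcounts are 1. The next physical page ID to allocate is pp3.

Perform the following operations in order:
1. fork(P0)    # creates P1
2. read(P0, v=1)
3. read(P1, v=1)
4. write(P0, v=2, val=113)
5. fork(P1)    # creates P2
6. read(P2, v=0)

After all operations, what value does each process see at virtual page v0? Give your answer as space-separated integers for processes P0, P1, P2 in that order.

Answer: 21 21 21

Derivation:
Op 1: fork(P0) -> P1. 3 ppages; refcounts: pp0:2 pp1:2 pp2:2
Op 2: read(P0, v1) -> 16. No state change.
Op 3: read(P1, v1) -> 16. No state change.
Op 4: write(P0, v2, 113). refcount(pp2)=2>1 -> COPY to pp3. 4 ppages; refcounts: pp0:2 pp1:2 pp2:1 pp3:1
Op 5: fork(P1) -> P2. 4 ppages; refcounts: pp0:3 pp1:3 pp2:2 pp3:1
Op 6: read(P2, v0) -> 21. No state change.
P0: v0 -> pp0 = 21
P1: v0 -> pp0 = 21
P2: v0 -> pp0 = 21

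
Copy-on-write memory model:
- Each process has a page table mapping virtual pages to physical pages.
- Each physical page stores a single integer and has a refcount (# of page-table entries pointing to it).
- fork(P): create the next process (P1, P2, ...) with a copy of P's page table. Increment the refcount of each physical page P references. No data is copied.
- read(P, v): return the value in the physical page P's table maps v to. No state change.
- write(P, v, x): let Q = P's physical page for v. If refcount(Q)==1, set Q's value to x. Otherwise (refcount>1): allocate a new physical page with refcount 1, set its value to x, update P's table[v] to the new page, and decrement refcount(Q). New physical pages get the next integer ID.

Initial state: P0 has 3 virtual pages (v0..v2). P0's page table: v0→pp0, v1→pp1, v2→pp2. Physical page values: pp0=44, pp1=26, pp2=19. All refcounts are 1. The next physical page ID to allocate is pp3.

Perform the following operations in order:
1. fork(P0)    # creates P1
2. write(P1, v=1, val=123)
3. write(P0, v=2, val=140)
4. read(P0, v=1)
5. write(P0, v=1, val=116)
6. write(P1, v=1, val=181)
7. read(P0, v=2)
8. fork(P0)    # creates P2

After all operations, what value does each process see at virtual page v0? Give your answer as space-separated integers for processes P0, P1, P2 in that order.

Answer: 44 44 44

Derivation:
Op 1: fork(P0) -> P1. 3 ppages; refcounts: pp0:2 pp1:2 pp2:2
Op 2: write(P1, v1, 123). refcount(pp1)=2>1 -> COPY to pp3. 4 ppages; refcounts: pp0:2 pp1:1 pp2:2 pp3:1
Op 3: write(P0, v2, 140). refcount(pp2)=2>1 -> COPY to pp4. 5 ppages; refcounts: pp0:2 pp1:1 pp2:1 pp3:1 pp4:1
Op 4: read(P0, v1) -> 26. No state change.
Op 5: write(P0, v1, 116). refcount(pp1)=1 -> write in place. 5 ppages; refcounts: pp0:2 pp1:1 pp2:1 pp3:1 pp4:1
Op 6: write(P1, v1, 181). refcount(pp3)=1 -> write in place. 5 ppages; refcounts: pp0:2 pp1:1 pp2:1 pp3:1 pp4:1
Op 7: read(P0, v2) -> 140. No state change.
Op 8: fork(P0) -> P2. 5 ppages; refcounts: pp0:3 pp1:2 pp2:1 pp3:1 pp4:2
P0: v0 -> pp0 = 44
P1: v0 -> pp0 = 44
P2: v0 -> pp0 = 44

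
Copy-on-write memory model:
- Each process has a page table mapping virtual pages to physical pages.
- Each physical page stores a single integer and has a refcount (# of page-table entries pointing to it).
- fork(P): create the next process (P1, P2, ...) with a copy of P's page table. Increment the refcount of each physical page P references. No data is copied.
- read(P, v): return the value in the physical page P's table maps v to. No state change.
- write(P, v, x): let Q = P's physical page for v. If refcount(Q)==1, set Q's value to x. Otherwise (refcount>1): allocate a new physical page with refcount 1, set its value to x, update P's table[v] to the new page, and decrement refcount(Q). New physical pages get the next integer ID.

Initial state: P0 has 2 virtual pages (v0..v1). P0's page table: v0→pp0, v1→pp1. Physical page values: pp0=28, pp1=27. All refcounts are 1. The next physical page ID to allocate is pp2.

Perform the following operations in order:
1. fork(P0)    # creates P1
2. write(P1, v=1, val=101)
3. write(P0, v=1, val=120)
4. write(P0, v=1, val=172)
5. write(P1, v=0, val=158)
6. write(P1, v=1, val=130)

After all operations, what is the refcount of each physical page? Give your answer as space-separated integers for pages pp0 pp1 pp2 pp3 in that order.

Answer: 1 1 1 1

Derivation:
Op 1: fork(P0) -> P1. 2 ppages; refcounts: pp0:2 pp1:2
Op 2: write(P1, v1, 101). refcount(pp1)=2>1 -> COPY to pp2. 3 ppages; refcounts: pp0:2 pp1:1 pp2:1
Op 3: write(P0, v1, 120). refcount(pp1)=1 -> write in place. 3 ppages; refcounts: pp0:2 pp1:1 pp2:1
Op 4: write(P0, v1, 172). refcount(pp1)=1 -> write in place. 3 ppages; refcounts: pp0:2 pp1:1 pp2:1
Op 5: write(P1, v0, 158). refcount(pp0)=2>1 -> COPY to pp3. 4 ppages; refcounts: pp0:1 pp1:1 pp2:1 pp3:1
Op 6: write(P1, v1, 130). refcount(pp2)=1 -> write in place. 4 ppages; refcounts: pp0:1 pp1:1 pp2:1 pp3:1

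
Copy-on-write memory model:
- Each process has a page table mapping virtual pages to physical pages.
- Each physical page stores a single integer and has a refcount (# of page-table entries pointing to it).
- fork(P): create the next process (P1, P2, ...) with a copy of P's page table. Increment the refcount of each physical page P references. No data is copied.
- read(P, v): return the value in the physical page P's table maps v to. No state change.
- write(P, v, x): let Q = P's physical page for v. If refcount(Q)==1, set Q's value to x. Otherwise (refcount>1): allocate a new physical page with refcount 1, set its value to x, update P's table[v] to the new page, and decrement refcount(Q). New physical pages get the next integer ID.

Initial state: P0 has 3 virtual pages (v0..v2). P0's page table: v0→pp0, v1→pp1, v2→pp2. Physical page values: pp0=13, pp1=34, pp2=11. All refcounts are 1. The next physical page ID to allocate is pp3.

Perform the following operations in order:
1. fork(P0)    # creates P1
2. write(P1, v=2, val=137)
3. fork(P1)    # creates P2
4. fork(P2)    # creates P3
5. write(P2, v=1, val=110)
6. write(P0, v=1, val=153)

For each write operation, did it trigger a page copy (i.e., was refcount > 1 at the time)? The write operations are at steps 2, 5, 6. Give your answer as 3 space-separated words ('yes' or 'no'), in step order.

Op 1: fork(P0) -> P1. 3 ppages; refcounts: pp0:2 pp1:2 pp2:2
Op 2: write(P1, v2, 137). refcount(pp2)=2>1 -> COPY to pp3. 4 ppages; refcounts: pp0:2 pp1:2 pp2:1 pp3:1
Op 3: fork(P1) -> P2. 4 ppages; refcounts: pp0:3 pp1:3 pp2:1 pp3:2
Op 4: fork(P2) -> P3. 4 ppages; refcounts: pp0:4 pp1:4 pp2:1 pp3:3
Op 5: write(P2, v1, 110). refcount(pp1)=4>1 -> COPY to pp4. 5 ppages; refcounts: pp0:4 pp1:3 pp2:1 pp3:3 pp4:1
Op 6: write(P0, v1, 153). refcount(pp1)=3>1 -> COPY to pp5. 6 ppages; refcounts: pp0:4 pp1:2 pp2:1 pp3:3 pp4:1 pp5:1

yes yes yes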